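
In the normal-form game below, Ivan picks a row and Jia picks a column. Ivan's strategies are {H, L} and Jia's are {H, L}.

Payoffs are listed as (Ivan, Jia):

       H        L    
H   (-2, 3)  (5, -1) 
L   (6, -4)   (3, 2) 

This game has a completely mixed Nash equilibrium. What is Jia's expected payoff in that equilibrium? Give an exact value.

1/5

First find p, the probability Ivan plays H, from Jia's indifference between H and L: 3p − 4(1−p) = −p + 2(1−p), giving p = 3/5.
Since Jia is indifferent in equilibrium, Jia's expected payoff equals the payoff from either column against (3/5, 2/5). Using H: 3(3/5) − 4(2/5) = 1/5.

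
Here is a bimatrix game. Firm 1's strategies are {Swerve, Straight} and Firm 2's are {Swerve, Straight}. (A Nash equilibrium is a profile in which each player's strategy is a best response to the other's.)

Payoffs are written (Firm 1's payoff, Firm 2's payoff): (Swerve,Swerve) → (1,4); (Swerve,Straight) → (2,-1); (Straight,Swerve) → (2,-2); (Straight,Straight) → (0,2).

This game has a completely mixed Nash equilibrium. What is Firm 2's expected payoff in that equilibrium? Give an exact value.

2/3

First find x, the probability Firm 1 plays Swerve, from Firm 2's indifference between Swerve and Straight: 4x − 2(1−x) = −x + 2(1−x), giving x = 4/9.
Since Firm 2 is indifferent in equilibrium, Firm 2's expected payoff equals the payoff from either column against (4/9, 5/9). Using Swerve: 4(4/9) − 2(5/9) = 2/3.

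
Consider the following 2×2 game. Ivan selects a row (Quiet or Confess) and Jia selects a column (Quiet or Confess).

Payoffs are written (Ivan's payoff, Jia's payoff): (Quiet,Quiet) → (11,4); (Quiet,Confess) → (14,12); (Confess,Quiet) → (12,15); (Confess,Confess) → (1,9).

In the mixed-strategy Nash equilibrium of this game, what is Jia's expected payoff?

72/7

First find x, the probability Ivan plays Quiet, from Jia's indifference between Quiet and Confess: 4x + 15(1−x) = 12x + 9(1−x), giving x = 3/7.
Since Jia is indifferent in equilibrium, Jia's expected payoff equals the payoff from either column against (3/7, 4/7). Using Quiet: 4(3/7) + 15(4/7) = 72/7.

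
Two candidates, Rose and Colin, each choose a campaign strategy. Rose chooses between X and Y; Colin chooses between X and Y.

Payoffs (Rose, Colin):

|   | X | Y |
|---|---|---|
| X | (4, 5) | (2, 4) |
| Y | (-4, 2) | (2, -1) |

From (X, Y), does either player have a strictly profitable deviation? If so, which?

Colin

Rose at (X, Y) earns 2; deviating to Y yields 2 — not better.
Colin earns 4; deviating to X yields 5 — a strict improvement.
Only Colin has a strictly profitable deviation.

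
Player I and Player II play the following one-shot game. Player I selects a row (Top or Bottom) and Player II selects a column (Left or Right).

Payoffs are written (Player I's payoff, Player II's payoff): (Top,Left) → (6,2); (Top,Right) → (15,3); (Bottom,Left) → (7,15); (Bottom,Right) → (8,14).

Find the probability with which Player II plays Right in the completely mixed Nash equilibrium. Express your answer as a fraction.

Let y be the probability that Player II plays Left. In a completely mixed equilibrium, Player I must be indifferent between Top and Bottom.
Player I's expected payoff from Top is 6y + 15(1−y); from Bottom it is 7y + 8(1−y).
Setting these equal: −9y + 15 = −y + 8, so y = 7/8.
Therefore Player II plays Right with probability 1 − 7/8 = 1/8.

1/8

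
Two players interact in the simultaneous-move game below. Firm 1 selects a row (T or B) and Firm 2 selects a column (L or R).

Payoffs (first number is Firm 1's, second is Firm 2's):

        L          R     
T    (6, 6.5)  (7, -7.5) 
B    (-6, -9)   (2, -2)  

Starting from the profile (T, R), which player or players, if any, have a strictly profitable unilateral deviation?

Firm 2

Firm 1 at (T, R) earns 7; deviating to B yields 2 — not better.
Firm 2 earns -7.5; deviating to L yields 6.5 — a strict improvement.
Only Firm 2 has a strictly profitable deviation.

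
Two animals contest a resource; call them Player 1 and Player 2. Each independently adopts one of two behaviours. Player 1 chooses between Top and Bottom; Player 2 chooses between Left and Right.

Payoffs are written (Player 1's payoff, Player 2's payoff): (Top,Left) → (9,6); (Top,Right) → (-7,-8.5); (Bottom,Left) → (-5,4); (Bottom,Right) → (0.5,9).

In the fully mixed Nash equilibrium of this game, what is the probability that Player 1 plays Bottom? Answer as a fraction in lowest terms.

29/39

Let p be the probability that Player 1 plays Top. In a completely mixed equilibrium, Player 2 must be indifferent between Left and Right.
Player 2's expected payoff from Left is 6p + 4(1−p); from Right it is −8.5p + 9(1−p).
Setting these equal: 2p + 4 = −17.5p + 9, so p = 10/39.
Therefore Player 1 plays Bottom with probability 1 − 10/39 = 29/39.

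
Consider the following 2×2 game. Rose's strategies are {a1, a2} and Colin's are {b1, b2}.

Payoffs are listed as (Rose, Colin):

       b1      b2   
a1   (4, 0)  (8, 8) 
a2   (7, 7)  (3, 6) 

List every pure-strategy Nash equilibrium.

(a1, b2) and (a2, b1)

(a1, b1): Rose prefers a2 (7 > 4); Colin prefers b2 (8 > 0) — not an equilibrium.
(a1, b2): Rose gets 8 ≥ 3 from a2, and Colin gets 8 ≥ 0 from b1 — Nash equilibrium.
(a2, b1): Rose gets 7 ≥ 4 from a1, and Colin gets 7 ≥ 6 from b2 — Nash equilibrium.
(a2, b2): Rose prefers a1 (8 > 3); Colin prefers b1 (7 > 6) — not an equilibrium.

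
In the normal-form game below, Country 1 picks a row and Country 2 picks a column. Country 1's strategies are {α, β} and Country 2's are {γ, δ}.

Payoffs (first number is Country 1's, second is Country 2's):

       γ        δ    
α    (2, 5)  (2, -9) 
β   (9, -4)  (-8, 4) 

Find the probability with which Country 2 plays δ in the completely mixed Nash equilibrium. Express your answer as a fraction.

7/17

Let q be the probability that Country 2 plays γ. In a completely mixed equilibrium, Country 1 must be indifferent between α and β.
Country 1's expected payoff from α is 2q + 2(1−q); from β it is 9q − 8(1−q).
Setting these equal: 2 = 17q − 8, so q = 10/17.
Therefore Country 2 plays δ with probability 1 − 10/17 = 7/17.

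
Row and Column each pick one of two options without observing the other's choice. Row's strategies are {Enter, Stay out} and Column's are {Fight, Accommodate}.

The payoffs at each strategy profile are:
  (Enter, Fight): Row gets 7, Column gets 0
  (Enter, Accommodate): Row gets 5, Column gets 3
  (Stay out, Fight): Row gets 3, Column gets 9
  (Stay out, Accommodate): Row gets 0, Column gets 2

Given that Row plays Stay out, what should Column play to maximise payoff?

Fight

Against Stay out, Column earns 9 from Fight and 2 from Accommodate.
So Fight is the best response.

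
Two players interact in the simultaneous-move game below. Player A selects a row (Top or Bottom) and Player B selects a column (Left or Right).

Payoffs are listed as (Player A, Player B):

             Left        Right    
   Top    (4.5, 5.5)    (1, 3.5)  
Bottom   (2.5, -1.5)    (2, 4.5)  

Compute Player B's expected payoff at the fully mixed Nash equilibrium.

15/4

First find p, the probability Player A plays Top, from Player B's indifference between Left and Right: 5.5p − 1.5(1−p) = 3.5p + 4.5(1−p), giving p = 3/4.
Since Player B is indifferent in equilibrium, Player B's expected payoff equals the payoff from either column against (3/4, 1/4). Using Left: 5.5(3/4) − 1.5(1/4) = 15/4.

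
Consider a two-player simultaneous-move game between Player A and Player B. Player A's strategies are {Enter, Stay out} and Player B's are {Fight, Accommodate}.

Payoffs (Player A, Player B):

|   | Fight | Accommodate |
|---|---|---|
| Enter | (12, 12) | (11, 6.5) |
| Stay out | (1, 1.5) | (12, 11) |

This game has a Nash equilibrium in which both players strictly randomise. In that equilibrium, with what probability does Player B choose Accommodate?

Let y be the probability that Player B plays Fight. In a completely mixed equilibrium, Player A must be indifferent between Enter and Stay out.
Player A's expected payoff from Enter is 12y + 11(1−y); from Stay out it is y + 12(1−y).
Setting these equal: y + 11 = −11y + 12, so y = 1/12.
Therefore Player B plays Accommodate with probability 1 − 1/12 = 11/12.

11/12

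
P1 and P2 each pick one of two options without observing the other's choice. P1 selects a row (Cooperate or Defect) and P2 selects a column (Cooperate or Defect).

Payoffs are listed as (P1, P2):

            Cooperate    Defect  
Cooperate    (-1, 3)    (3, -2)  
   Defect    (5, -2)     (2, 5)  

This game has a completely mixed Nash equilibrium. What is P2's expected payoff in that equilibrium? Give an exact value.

First find p, the probability P1 plays Cooperate, from P2's indifference between Cooperate and Defect: 3p − 2(1−p) = −2p + 5(1−p), giving p = 7/12.
Since P2 is indifferent in equilibrium, P2's expected payoff equals the payoff from either column against (7/12, 5/12). Using Cooperate: 3(7/12) − 2(5/12) = 11/12.

11/12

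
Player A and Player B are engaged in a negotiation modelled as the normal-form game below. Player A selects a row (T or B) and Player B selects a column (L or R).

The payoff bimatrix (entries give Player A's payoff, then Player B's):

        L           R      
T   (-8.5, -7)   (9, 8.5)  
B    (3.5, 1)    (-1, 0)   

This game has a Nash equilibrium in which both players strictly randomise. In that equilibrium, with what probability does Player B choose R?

6/11

Let q be the probability that Player B plays L. In a completely mixed equilibrium, Player A must be indifferent between T and B.
Player A's expected payoff from T is −8.5q + 9(1−q); from B it is 3.5q − (1−q).
Setting these equal: −17.5q + 9 = 4.5q − 1, so q = 5/11.
Therefore Player B plays R with probability 1 − 5/11 = 6/11.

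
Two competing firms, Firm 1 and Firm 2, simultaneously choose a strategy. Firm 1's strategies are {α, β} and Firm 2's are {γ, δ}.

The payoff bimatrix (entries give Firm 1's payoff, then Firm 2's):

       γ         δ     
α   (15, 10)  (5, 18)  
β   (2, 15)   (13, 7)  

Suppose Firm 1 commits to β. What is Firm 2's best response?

γ

Against β, Firm 2 earns 15 from γ and 7 from δ.
So γ is the best response.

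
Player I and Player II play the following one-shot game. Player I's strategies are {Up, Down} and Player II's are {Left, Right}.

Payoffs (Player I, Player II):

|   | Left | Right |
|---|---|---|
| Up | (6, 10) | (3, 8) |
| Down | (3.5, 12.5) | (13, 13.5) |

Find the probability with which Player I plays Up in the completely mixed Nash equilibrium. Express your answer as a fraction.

Let r be the probability that Player I plays Up. In a completely mixed equilibrium, Player II must be indifferent between Left and Right.
Player II's expected payoff from Left is 10r + 12.5(1−r); from Right it is 8r + 13.5(1−r).
Setting these equal: −2.5r + 12.5 = −5.5r + 13.5, so r = 1/3.

1/3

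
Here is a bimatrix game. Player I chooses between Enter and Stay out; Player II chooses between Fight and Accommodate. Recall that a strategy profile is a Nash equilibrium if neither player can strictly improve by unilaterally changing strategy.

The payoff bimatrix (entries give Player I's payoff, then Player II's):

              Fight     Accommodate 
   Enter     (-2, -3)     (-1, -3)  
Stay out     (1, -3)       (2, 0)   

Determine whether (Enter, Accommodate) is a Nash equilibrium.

No

At (Enter, Accommodate), Player I earns -1; switching to Stay out would give 2, so Player I would deviate.
Player II earns -3; switching to Fight would give -3, so Player II has no profitable deviation.
Since at least one player can profitably deviate, this is not a Nash equilibrium.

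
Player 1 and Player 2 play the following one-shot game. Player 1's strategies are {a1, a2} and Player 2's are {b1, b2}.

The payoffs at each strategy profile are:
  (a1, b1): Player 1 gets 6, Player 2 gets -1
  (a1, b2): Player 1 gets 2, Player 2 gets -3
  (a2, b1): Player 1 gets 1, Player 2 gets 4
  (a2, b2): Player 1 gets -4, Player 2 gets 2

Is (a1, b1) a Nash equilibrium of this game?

At (a1, b1), Player 1 earns 6; switching to a2 would give 1, so Player 1 has no profitable deviation.
Player 2 earns -1; switching to b2 would give -3, so Player 2 has no profitable deviation.
Neither player can gain by a unilateral deviation, so this profile is a Nash equilibrium.

Yes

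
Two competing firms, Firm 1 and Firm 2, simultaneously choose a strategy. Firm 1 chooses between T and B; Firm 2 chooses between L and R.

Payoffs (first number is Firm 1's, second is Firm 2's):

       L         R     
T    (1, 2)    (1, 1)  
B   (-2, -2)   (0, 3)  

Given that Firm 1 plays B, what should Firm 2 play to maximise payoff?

Against B, Firm 2 earns -2 from L and 3 from R.
So R is the best response.

R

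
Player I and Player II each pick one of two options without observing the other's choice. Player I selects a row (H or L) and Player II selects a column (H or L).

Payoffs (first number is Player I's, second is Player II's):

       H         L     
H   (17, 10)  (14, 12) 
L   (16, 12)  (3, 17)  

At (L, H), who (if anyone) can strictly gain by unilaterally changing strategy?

Player I at (L, H) earns 16; deviating to H yields 17 — a strict improvement.
Player II earns 12; deviating to L yields 17 — a strict improvement.
Both Player I and Player II have strictly profitable deviations.

Both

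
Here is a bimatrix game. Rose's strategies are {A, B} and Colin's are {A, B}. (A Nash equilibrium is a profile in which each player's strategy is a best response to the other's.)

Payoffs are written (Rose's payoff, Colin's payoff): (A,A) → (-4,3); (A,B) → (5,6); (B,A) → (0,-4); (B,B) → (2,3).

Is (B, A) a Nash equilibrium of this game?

No

At (B, A), Rose earns 0; switching to A would give -4, so Rose has no profitable deviation.
Colin earns -4; switching to B would give 3, so Colin would deviate.
Since at least one player can profitably deviate, this is not a Nash equilibrium.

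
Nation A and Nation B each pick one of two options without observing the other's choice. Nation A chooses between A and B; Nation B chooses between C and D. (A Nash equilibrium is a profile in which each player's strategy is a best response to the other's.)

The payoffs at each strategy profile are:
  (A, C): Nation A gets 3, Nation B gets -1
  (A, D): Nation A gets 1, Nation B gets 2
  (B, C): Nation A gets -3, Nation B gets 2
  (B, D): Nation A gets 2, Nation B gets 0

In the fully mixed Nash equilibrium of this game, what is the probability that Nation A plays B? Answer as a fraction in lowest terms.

Let x be the probability that Nation A plays A. In a completely mixed equilibrium, Nation B must be indifferent between C and D.
Nation B's expected payoff from C is −x + 2(1−x); from D it is 2x.
Setting these equal: −3x + 2 = 2x, so x = 2/5.
Therefore Nation A plays B with probability 1 − 2/5 = 3/5.

3/5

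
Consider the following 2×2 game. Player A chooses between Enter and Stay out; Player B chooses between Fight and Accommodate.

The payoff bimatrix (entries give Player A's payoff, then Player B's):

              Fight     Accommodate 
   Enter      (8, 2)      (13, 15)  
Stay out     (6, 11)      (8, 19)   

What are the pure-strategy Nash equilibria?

(Enter, Fight): Player B prefers Accommodate (15 > 2) — not an equilibrium.
(Enter, Accommodate): Player A gets 13 ≥ 8 from Stay out, and Player B gets 15 ≥ 2 from Fight — Nash equilibrium.
(Stay out, Fight): Player A prefers Enter (8 > 6); Player B prefers Accommodate (19 > 11) — not an equilibrium.
(Stay out, Accommodate): Player A prefers Enter (13 > 8) — not an equilibrium.

(Enter, Accommodate)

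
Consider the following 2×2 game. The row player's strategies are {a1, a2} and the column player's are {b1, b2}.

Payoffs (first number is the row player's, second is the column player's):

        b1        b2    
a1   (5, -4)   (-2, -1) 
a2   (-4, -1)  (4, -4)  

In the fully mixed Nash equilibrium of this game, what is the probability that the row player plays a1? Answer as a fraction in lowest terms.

Let r be the probability that the row player plays a1. In a completely mixed equilibrium, the column player must be indifferent between b1 and b2.
The column player's expected payoff from b1 is −4r − (1−r); from b2 it is −r − 4(1−r).
Setting these equal: −3r − 1 = 3r − 4, so r = 1/2.

1/2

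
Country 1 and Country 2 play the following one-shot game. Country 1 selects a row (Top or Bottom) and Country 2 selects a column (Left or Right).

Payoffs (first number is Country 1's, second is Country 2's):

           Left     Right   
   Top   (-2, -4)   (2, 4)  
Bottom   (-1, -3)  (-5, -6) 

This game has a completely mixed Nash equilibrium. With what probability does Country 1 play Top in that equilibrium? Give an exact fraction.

3/11

Let x be the probability that Country 1 plays Top. In a completely mixed equilibrium, Country 2 must be indifferent between Left and Right.
Country 2's expected payoff from Left is −4x − 3(1−x); from Right it is 4x − 6(1−x).
Setting these equal: −x − 3 = 10x − 6, so x = 3/11.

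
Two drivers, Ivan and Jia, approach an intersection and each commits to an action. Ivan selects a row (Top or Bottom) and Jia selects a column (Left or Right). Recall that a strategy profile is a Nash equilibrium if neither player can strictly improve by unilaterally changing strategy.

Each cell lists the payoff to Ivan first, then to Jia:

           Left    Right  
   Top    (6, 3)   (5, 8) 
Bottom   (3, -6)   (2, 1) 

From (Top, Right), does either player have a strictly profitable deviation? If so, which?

Ivan at (Top, Right) earns 5; deviating to Bottom yields 2 — not better.
Jia earns 8; deviating to Left yields 3 — not better.
Neither player can strictly improve; the profile is a Nash equilibrium.

Neither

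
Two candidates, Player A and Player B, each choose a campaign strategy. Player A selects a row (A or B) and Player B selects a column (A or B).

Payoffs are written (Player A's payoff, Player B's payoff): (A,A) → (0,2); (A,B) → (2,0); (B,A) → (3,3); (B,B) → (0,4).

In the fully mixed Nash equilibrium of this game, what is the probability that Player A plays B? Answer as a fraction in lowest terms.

Let x be the probability that Player A plays A. In a completely mixed equilibrium, Player B must be indifferent between A and B.
Player B's expected payoff from A is 2x + 3(1−x); from B it is 4(1−x).
Setting these equal: −x + 3 = −4x + 4, so x = 1/3.
Therefore Player A plays B with probability 1 − 1/3 = 2/3.

2/3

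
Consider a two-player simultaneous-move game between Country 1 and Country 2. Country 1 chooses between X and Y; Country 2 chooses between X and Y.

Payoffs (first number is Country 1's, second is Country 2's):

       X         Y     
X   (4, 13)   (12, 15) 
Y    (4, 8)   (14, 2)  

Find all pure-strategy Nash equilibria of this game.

(Y, X)

(X, X): Country 2 prefers Y (15 > 13) — not an equilibrium.
(X, Y): Country 1 prefers Y (14 > 12) — not an equilibrium.
(Y, X): Country 1 gets 4 ≥ 4 from X, and Country 2 gets 8 ≥ 2 from Y — Nash equilibrium.
(Y, Y): Country 2 prefers X (8 > 2) — not an equilibrium.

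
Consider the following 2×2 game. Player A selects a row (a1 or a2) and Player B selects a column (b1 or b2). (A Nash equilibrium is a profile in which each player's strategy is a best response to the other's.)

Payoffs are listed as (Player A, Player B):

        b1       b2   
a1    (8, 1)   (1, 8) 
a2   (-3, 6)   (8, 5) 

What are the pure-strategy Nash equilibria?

(a1, b1): Player B prefers b2 (8 > 1) — not an equilibrium.
(a1, b2): Player A prefers a2 (8 > 1) — not an equilibrium.
(a2, b1): Player A prefers a1 (8 > -3) — not an equilibrium.
(a2, b2): Player B prefers b1 (6 > 5) — not an equilibrium.

none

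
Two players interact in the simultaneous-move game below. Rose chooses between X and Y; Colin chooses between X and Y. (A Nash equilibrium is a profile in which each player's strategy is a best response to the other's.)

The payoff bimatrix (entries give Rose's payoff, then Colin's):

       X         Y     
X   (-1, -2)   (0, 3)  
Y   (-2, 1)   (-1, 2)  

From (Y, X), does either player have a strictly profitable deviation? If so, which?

Both

Rose at (Y, X) earns -2; deviating to X yields -1 — a strict improvement.
Colin earns 1; deviating to Y yields 2 — a strict improvement.
Both Rose and Colin have strictly profitable deviations.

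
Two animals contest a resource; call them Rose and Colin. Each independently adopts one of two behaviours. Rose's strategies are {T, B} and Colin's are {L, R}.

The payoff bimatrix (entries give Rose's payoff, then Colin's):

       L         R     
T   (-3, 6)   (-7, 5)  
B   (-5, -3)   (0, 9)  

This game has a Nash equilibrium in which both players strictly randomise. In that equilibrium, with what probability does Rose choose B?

1/13

Let p be the probability that Rose plays T. In a completely mixed equilibrium, Colin must be indifferent between L and R.
Colin's expected payoff from L is 6p − 3(1−p); from R it is 5p + 9(1−p).
Setting these equal: 9p − 3 = −4p + 9, so p = 12/13.
Therefore Rose plays B with probability 1 − 12/13 = 1/13.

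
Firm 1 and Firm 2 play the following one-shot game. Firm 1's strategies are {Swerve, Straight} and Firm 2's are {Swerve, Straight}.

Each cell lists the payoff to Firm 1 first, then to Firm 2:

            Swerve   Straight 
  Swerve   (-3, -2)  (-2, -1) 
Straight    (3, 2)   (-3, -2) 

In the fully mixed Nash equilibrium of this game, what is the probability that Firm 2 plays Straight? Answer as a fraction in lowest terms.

Let q be the probability that Firm 2 plays Swerve. In a completely mixed equilibrium, Firm 1 must be indifferent between Swerve and Straight.
Firm 1's expected payoff from Swerve is −3q − 2(1−q); from Straight it is 3q − 3(1−q).
Setting these equal: −q − 2 = 6q − 3, so q = 1/7.
Therefore Firm 2 plays Straight with probability 1 − 1/7 = 6/7.

6/7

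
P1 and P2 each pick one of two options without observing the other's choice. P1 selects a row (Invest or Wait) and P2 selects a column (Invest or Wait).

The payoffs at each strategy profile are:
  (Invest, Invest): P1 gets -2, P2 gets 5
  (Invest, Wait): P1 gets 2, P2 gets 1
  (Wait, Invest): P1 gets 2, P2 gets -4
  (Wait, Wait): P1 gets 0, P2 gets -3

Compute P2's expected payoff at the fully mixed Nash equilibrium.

First find p, the probability P1 plays Invest, from P2's indifference between Invest and Wait: 5p − 4(1−p) = p − 3(1−p), giving p = 1/5.
Since P2 is indifferent in equilibrium, P2's expected payoff equals the payoff from either column against (1/5, 4/5). Using Invest: 5(1/5) − 4(4/5) = -11/5.

-11/5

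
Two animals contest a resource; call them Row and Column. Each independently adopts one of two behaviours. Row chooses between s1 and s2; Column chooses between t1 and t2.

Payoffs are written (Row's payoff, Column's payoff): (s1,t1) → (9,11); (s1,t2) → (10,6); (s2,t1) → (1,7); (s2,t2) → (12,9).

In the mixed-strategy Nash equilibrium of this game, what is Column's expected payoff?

57/7

First find x, the probability Row plays s1, from Column's indifference between t1 and t2: 11x + 7(1−x) = 6x + 9(1−x), giving x = 2/7.
Since Column is indifferent in equilibrium, Column's expected payoff equals the payoff from either column against (2/7, 5/7). Using t1: 11(2/7) + 7(5/7) = 57/7.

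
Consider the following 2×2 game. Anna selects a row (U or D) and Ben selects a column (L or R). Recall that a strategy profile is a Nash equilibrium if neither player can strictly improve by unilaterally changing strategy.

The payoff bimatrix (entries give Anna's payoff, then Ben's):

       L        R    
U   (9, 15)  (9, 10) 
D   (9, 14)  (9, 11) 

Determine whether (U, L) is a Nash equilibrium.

Yes

At (U, L), Anna earns 9; switching to D would give 9, so Anna has no profitable deviation.
Ben earns 15; switching to R would give 10, so Ben has no profitable deviation.
Neither player can gain by a unilateral deviation, so this profile is a Nash equilibrium.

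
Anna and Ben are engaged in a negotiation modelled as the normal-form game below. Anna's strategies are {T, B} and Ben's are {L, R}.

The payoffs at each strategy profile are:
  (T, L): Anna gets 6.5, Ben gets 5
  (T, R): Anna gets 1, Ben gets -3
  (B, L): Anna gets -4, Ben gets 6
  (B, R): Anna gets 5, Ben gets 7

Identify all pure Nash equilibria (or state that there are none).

(T, L) and (B, R)

(T, L): Anna gets 6.5 ≥ -4 from B, and Ben gets 5 ≥ -3 from R — Nash equilibrium.
(T, R): Anna prefers B (5 > 1); Ben prefers L (5 > -3) — not an equilibrium.
(B, L): Anna prefers T (6.5 > -4); Ben prefers R (7 > 6) — not an equilibrium.
(B, R): Anna gets 5 ≥ 1 from T, and Ben gets 7 ≥ 6 from L — Nash equilibrium.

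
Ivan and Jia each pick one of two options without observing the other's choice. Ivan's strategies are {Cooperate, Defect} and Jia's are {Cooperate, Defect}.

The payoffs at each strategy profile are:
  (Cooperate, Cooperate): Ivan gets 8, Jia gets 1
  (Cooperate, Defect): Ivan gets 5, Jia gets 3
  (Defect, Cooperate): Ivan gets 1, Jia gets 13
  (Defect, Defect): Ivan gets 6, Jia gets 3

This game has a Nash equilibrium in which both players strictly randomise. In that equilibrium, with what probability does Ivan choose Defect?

Let r be the probability that Ivan plays Cooperate. In a completely mixed equilibrium, Jia must be indifferent between Cooperate and Defect.
Jia's expected payoff from Cooperate is r + 13(1−r); from Defect it is 3r + 3(1−r).
Setting these equal: −12r + 13 = 3, so r = 5/6.
Therefore Ivan plays Defect with probability 1 − 5/6 = 1/6.

1/6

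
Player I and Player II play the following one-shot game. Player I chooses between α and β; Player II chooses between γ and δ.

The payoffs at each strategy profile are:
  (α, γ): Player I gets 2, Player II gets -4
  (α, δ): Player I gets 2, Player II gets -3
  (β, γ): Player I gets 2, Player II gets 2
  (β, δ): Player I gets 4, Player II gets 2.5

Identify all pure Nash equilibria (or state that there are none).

(α, γ): Player II prefers δ (-3 > -4) — not an equilibrium.
(α, δ): Player I prefers β (4 > 2) — not an equilibrium.
(β, γ): Player II prefers δ (2.5 > 2) — not an equilibrium.
(β, δ): Player I gets 4 ≥ 2 from α, and Player II gets 2.5 ≥ 2 from γ — Nash equilibrium.

(β, δ)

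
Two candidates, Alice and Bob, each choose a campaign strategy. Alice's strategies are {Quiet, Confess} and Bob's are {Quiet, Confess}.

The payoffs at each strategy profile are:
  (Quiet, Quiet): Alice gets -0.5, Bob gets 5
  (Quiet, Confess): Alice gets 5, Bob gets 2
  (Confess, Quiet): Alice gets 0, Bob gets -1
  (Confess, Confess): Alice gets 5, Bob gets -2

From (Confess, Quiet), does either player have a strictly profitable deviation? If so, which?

Alice at (Confess, Quiet) earns 0; deviating to Quiet yields -0.5 — not better.
Bob earns -1; deviating to Confess yields -2 — not better.
Neither player can strictly improve; the profile is a Nash equilibrium.

Neither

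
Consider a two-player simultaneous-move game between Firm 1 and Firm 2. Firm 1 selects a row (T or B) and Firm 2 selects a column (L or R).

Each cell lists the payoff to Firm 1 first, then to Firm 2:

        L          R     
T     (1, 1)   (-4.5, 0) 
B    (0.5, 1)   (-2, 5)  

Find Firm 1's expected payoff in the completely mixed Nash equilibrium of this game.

1/12

First find q, the probability Firm 2 plays L, from Firm 1's indifference between T and B: q − 4.5(1−q) = 0.5q − 2(1−q), giving q = 5/6.
Since Firm 1 is indifferent in equilibrium, Firm 1's expected payoff equals the payoff from either row against (5/6, 1/6). Using T: (5/6) − 4.5(1/6) = 1/12.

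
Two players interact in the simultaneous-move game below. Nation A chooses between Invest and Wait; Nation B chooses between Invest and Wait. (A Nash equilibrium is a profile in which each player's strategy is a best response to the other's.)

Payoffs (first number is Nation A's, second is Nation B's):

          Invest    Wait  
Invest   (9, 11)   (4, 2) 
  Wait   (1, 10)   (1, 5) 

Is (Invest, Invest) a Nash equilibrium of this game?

Yes

At (Invest, Invest), Nation A earns 9; switching to Wait would give 1, so Nation A has no profitable deviation.
Nation B earns 11; switching to Wait would give 2, so Nation B has no profitable deviation.
Neither player can gain by a unilateral deviation, so this profile is a Nash equilibrium.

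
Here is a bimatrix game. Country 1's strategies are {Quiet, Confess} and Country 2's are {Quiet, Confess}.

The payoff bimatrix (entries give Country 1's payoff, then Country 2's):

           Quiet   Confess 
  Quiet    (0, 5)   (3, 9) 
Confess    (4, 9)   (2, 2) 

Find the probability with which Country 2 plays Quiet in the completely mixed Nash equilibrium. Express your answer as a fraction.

Let y be the probability that Country 2 plays Quiet. In a completely mixed equilibrium, Country 1 must be indifferent between Quiet and Confess.
Country 1's expected payoff from Quiet is 3(1−y); from Confess it is 4y + 2(1−y).
Setting these equal: −3y + 3 = 2y + 2, so y = 1/5.

1/5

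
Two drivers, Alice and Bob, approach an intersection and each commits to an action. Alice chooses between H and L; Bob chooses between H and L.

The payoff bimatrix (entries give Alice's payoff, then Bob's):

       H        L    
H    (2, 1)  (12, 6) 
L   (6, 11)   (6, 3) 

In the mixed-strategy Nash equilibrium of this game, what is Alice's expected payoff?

First find y, the probability Bob plays H, from Alice's indifference between H and L: 2y + 12(1−y) = 6y + 6(1−y), giving y = 3/5.
Since Alice is indifferent in equilibrium, Alice's expected payoff equals the payoff from either row against (3/5, 2/5). Using H: 2(3/5) + 12(2/5) = 6.

6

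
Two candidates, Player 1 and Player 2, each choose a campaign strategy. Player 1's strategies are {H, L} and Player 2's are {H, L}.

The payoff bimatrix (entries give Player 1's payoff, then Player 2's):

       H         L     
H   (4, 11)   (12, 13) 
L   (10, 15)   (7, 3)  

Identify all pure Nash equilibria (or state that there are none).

(H, L) and (L, H)

(H, H): Player 1 prefers L (10 > 4); Player 2 prefers L (13 > 11) — not an equilibrium.
(H, L): Player 1 gets 12 ≥ 7 from L, and Player 2 gets 13 ≥ 11 from H — Nash equilibrium.
(L, H): Player 1 gets 10 ≥ 4 from H, and Player 2 gets 15 ≥ 3 from L — Nash equilibrium.
(L, L): Player 1 prefers H (12 > 7); Player 2 prefers H (15 > 3) — not an equilibrium.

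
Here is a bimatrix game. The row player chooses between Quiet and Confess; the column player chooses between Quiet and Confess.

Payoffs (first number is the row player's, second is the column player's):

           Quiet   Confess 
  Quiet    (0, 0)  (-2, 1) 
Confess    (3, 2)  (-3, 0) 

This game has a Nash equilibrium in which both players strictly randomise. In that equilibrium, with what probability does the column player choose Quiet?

Let y be the probability that the column player plays Quiet. In a completely mixed equilibrium, the row player must be indifferent between Quiet and Confess.
The row player's expected payoff from Quiet is −2(1−y); from Confess it is 3y − 3(1−y).
Setting these equal: 2y − 2 = 6y − 3, so y = 1/4.

1/4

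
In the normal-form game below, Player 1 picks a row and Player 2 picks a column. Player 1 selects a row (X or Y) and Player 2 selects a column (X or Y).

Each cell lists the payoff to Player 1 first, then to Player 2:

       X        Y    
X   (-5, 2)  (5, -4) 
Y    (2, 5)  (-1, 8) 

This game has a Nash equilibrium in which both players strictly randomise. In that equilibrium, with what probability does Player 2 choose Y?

Let y be the probability that Player 2 plays X. In a completely mixed equilibrium, Player 1 must be indifferent between X and Y.
Player 1's expected payoff from X is −5y + 5(1−y); from Y it is 2y − (1−y).
Setting these equal: −10y + 5 = 3y − 1, so y = 6/13.
Therefore Player 2 plays Y with probability 1 − 6/13 = 7/13.

7/13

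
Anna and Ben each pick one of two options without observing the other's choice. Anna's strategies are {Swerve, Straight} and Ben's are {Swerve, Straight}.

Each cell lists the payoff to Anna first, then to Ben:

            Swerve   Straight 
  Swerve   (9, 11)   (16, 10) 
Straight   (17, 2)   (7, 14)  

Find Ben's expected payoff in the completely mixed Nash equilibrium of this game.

134/13

First find x, the probability Anna plays Swerve, from Ben's indifference between Swerve and Straight: 11x + 2(1−x) = 10x + 14(1−x), giving x = 12/13.
Since Ben is indifferent in equilibrium, Ben's expected payoff equals the payoff from either column against (12/13, 1/13). Using Swerve: 11(12/13) + 2(1/13) = 134/13.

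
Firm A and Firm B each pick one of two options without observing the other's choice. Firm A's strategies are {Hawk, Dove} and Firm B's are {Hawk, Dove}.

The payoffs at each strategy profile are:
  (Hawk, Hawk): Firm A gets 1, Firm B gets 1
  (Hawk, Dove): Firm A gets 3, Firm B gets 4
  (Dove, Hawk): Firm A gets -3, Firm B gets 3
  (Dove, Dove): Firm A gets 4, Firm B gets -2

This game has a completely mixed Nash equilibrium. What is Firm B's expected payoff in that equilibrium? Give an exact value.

First find x, the probability Firm A plays Hawk, from Firm B's indifference between Hawk and Dove: x + 3(1−x) = 4x − 2(1−x), giving x = 5/8.
Since Firm B is indifferent in equilibrium, Firm B's expected payoff equals the payoff from either column against (5/8, 3/8). Using Hawk: (5/8) + 3(3/8) = 7/4.

7/4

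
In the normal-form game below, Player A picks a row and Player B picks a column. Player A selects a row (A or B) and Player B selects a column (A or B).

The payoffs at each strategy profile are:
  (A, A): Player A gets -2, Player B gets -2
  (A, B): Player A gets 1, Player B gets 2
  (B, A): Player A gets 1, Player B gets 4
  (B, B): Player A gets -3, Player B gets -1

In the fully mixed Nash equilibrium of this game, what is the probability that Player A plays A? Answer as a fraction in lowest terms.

Let p be the probability that Player A plays A. In a completely mixed equilibrium, Player B must be indifferent between A and B.
Player B's expected payoff from A is −2p + 4(1−p); from B it is 2p − (1−p).
Setting these equal: −6p + 4 = 3p − 1, so p = 5/9.

5/9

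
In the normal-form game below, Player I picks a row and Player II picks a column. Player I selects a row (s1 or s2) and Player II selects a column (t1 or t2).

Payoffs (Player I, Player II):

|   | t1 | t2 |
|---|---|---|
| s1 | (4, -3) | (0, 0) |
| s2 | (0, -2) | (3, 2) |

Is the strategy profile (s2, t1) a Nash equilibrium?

At (s2, t1), Player I earns 0; switching to s1 would give 4, so Player I would deviate.
Player II earns -2; switching to t2 would give 2, so Player II would deviate.
Since at least one player can profitably deviate, this is not a Nash equilibrium.

No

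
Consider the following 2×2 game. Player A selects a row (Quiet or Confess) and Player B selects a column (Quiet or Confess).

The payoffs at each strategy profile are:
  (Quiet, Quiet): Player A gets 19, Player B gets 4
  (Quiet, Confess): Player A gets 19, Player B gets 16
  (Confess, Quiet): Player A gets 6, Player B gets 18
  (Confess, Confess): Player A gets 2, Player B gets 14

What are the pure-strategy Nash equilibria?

(Quiet, Quiet): Player B prefers Confess (16 > 4) — not an equilibrium.
(Quiet, Confess): Player A gets 19 ≥ 2 from Confess, and Player B gets 16 ≥ 4 from Quiet — Nash equilibrium.
(Confess, Quiet): Player A prefers Quiet (19 > 6) — not an equilibrium.
(Confess, Confess): Player A prefers Quiet (19 > 2); Player B prefers Quiet (18 > 14) — not an equilibrium.

(Quiet, Confess)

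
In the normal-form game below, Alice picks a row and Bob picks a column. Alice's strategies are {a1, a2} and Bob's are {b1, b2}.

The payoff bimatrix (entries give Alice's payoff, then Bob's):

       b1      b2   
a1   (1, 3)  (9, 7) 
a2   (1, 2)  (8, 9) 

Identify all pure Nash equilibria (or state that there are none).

(a1, b1): Bob prefers b2 (7 > 3) — not an equilibrium.
(a1, b2): Alice gets 9 ≥ 8 from a2, and Bob gets 7 ≥ 3 from b1 — Nash equilibrium.
(a2, b1): Bob prefers b2 (9 > 2) — not an equilibrium.
(a2, b2): Alice prefers a1 (9 > 8) — not an equilibrium.

(a1, b2)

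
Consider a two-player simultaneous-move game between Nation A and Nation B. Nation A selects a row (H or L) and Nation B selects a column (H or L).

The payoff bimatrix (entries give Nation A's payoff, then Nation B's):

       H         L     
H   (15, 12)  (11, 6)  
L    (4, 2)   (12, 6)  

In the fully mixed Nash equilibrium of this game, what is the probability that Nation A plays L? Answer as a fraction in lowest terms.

3/5

Let r be the probability that Nation A plays H. In a completely mixed equilibrium, Nation B must be indifferent between H and L.
Nation B's expected payoff from H is 12r + 2(1−r); from L it is 6r + 6(1−r).
Setting these equal: 10r + 2 = 6, so r = 2/5.
Therefore Nation A plays L with probability 1 − 2/5 = 3/5.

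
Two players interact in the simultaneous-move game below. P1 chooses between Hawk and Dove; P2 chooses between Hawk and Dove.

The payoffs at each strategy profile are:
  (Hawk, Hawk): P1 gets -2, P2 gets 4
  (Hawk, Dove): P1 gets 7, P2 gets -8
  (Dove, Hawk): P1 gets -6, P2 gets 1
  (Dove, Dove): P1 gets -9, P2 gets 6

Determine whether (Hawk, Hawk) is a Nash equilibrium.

Yes

At (Hawk, Hawk), P1 earns -2; switching to Dove would give -6, so P1 has no profitable deviation.
P2 earns 4; switching to Dove would give -8, so P2 has no profitable deviation.
Neither player can gain by a unilateral deviation, so this profile is a Nash equilibrium.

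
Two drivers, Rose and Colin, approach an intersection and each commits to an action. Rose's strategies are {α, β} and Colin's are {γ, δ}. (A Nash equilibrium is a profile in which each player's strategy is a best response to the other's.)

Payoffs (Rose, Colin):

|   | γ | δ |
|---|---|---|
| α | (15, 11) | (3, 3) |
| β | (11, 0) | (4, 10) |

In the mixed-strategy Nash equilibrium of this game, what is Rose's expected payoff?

27/5

First find y, the probability Colin plays γ, from Rose's indifference between α and β: 15y + 3(1−y) = 11y + 4(1−y), giving y = 1/5.
Since Rose is indifferent in equilibrium, Rose's expected payoff equals the payoff from either row against (1/5, 4/5). Using α: 15(1/5) + 3(4/5) = 27/5.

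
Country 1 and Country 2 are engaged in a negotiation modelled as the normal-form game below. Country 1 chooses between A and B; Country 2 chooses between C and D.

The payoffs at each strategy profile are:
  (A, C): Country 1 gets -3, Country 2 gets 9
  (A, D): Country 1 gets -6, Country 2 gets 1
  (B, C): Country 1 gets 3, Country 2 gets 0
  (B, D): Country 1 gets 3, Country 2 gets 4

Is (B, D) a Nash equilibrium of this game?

Yes

At (B, D), Country 1 earns 3; switching to A would give -6, so Country 1 has no profitable deviation.
Country 2 earns 4; switching to C would give 0, so Country 2 has no profitable deviation.
Neither player can gain by a unilateral deviation, so this profile is a Nash equilibrium.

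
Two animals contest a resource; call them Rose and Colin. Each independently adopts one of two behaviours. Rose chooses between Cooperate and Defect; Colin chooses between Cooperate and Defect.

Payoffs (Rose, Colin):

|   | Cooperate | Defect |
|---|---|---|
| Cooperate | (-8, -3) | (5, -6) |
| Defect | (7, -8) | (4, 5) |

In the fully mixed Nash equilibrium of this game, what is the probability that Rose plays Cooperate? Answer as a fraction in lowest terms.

13/16

Let x be the probability that Rose plays Cooperate. In a completely mixed equilibrium, Colin must be indifferent between Cooperate and Defect.
Colin's expected payoff from Cooperate is −3x − 8(1−x); from Defect it is −6x + 5(1−x).
Setting these equal: 5x − 8 = −11x + 5, so x = 13/16.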